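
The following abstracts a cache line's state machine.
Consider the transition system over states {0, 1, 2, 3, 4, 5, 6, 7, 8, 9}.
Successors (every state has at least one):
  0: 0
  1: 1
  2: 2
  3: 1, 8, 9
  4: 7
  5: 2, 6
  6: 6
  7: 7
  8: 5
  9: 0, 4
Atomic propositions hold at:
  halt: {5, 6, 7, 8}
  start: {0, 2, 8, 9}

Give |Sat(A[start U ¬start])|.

Sat(¬start) = {1, 3, 4, 5, 6, 7}
A[start U ¬start]: least fixpoint, start Z0 = Sat(¬start) = {1, 3, 4, 5, 6, 7}, add states in Sat(start) with every successor in Z. Z1 = {1, 3, 4, 5, 6, 7, 8}; fixed.
Sat(A[start U ¬start]) = {1, 3, 4, 5, 6, 7, 8}
|Sat(A[start U ¬start])| = |{1, 3, 4, 5, 6, 7, 8}| = 7.

7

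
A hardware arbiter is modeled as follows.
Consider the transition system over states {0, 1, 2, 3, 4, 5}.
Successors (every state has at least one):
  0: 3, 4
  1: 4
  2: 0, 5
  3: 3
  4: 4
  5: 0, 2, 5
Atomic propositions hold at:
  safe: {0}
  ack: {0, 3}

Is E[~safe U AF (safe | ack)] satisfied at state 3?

Sat(~safe) = {1, 2, 3, 4, 5}
Sat(safe | ack) = {0, 3}
AF (safe | ack): least fixpoint, start Z0 = {0, 3}, add states with every successor in Z. Already a fixed point.
Sat(AF (safe | ack)) = {0, 3}
E[~safe U AF (safe | ack)]: least fixpoint, start Z0 = Sat(AF (safe | ack)) = {0, 3}, add states in Sat(~safe) with some successor in Z. Z1 = {0, 2, 3, 5}; fixed.
Sat(E[~safe U AF (safe | ack)]) = {0, 2, 3, 5}
3 ∈ Sat(E[~safe U AF (safe | ack)]) = {0, 2, 3, 5}, so the formula holds at 3.

Yes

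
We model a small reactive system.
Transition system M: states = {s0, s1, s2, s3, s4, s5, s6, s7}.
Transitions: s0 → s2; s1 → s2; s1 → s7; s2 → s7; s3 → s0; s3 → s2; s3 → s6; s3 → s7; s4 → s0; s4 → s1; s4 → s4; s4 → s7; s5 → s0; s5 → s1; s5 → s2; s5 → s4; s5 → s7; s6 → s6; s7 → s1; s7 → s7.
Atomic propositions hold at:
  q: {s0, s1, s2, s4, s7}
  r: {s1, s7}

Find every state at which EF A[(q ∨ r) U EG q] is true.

Sat(q ∨ r) = {s0, s1, s2, s4, s7}
EG q: greatest fixpoint, start Z0 = {s0, s1, s2, s4, s7}, keep only states in Sat with some successor in Z. Already a fixed point.
Sat(EG q) = {s0, s1, s2, s4, s7}
A[(q ∨ r) U EG q]: least fixpoint, start Z0 = Sat(EG q) = {s0, s1, s2, s4, s7}, add states in Sat(q ∨ r) with every successor in Z. Already a fixed point.
Sat(A[(q ∨ r) U EG q]) = {s0, s1, s2, s4, s7}
EF A[(q ∨ r) U EG q]: least fixpoint, start Z0 = {s0, s1, s2, s4, s7}, add states with some successor in Z. Z1 = {s0, s1, s2, s3, s4, s5, s7}; fixed.
Sat(EF A[(q ∨ r) U EG q]) = {s0, s1, s2, s3, s4, s5, s7}

{s0, s1, s2, s3, s4, s5, s7}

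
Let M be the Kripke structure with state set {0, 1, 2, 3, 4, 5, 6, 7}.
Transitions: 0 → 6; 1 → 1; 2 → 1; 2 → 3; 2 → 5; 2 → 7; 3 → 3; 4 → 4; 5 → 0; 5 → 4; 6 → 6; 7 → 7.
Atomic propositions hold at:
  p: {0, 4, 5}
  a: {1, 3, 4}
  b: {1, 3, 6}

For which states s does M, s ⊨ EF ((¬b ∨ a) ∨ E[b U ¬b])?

Sat(¬b) = {0, 2, 4, 5, 7}
Sat(¬b ∨ a) = {0, 1, 2, 3, 4, 5, 7}
E[b U ¬b]: least fixpoint, start Z0 = Sat(¬b) = {0, 2, 4, 5, 7}, add states in Sat(b) with some successor in Z. Already a fixed point.
Sat(E[b U ¬b]) = {0, 2, 4, 5, 7}
Sat((¬b ∨ a) ∨ E[b U ¬b]) = {0, 1, 2, 3, 4, 5, 7}
EF ((¬b ∨ a) ∨ E[b U ¬b]): least fixpoint, start Z0 = {0, 1, 2, 3, 4, 5, 7}, add states with some successor in Z. Already a fixed point.
Sat(EF ((¬b ∨ a) ∨ E[b U ¬b])) = {0, 1, 2, 3, 4, 5, 7}

{0, 1, 2, 3, 4, 5, 7}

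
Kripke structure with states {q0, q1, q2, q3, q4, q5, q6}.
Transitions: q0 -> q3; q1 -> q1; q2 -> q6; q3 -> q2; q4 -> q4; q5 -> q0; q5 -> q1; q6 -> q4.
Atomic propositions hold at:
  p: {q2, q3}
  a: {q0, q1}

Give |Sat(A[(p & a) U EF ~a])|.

Sat(p & a) = ∅
Sat(~a) = {q2, q3, q4, q5, q6}
EF ~a: least fixpoint, start Z0 = {q2, q3, q4, q5, q6}, add states with some successor in Z. Z1 = {q0, q2, q3, q4, q5, q6}; fixed.
Sat(EF ~a) = {q0, q2, q3, q4, q5, q6}
A[(p & a) U EF ~a]: least fixpoint, start Z0 = Sat(EF ~a) = {q0, q2, q3, q4, q5, q6}, add states in Sat(p & a) with every successor in Z. Already a fixed point.
Sat(A[(p & a) U EF ~a]) = {q0, q2, q3, q4, q5, q6}
|Sat(A[(p & a) U EF ~a])| = |{q0, q2, q3, q4, q5, q6}| = 6.

6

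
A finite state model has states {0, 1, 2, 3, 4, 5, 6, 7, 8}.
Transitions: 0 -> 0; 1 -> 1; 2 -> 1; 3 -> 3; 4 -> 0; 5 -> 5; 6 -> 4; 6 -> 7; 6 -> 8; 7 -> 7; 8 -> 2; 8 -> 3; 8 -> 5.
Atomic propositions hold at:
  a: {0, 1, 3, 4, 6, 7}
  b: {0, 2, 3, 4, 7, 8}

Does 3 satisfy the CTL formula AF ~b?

No

Sat(~b) = {1, 5, 6}
AF ~b: least fixpoint, start Z0 = {1, 5, 6}, add states with every successor in Z. Z1 = {1, 2, 5, 6}; fixed.
Sat(AF ~b) = {1, 2, 5, 6}
3 ∉ Sat(AF ~b) = {1, 2, 5, 6}, so the formula does not hold at 3.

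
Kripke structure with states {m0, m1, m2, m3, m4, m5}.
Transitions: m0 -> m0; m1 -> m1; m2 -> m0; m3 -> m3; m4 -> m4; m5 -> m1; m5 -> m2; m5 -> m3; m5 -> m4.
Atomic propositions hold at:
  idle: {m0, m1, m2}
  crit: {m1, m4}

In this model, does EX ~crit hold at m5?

Sat(~crit) = {m0, m2, m3, m5}
Sat(EX ~crit) = {s : some successor in {m0, m2, m3, m5}} = {m0, m2, m3, m5}
m5 ∈ Sat(EX ~crit) = {m0, m2, m3, m5}, so the formula holds at m5.

Yes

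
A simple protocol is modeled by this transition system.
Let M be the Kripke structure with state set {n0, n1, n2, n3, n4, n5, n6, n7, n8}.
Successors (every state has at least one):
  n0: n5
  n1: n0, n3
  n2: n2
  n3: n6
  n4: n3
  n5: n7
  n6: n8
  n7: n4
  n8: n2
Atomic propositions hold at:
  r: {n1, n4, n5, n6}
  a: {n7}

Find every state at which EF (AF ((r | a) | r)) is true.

Sat(r | a) = {n1, n4, n5, n6, n7}
Sat((r | a) | r) = {n1, n4, n5, n6, n7}
AF ((r | a) | r): least fixpoint, start Z0 = {n1, n4, n5, n6, n7}, add states with every successor in Z. Z1 = {n0, n1, n3, n4, n5, n6, n7}; fixed.
Sat(AF ((r | a) | r)) = {n0, n1, n3, n4, n5, n6, n7}
EF (AF ((r | a) | r)): least fixpoint, start Z0 = {n0, n1, n3, n4, n5, n6, n7}, add states with some successor in Z. Already a fixed point.
Sat(EF (AF ((r | a) | r))) = {n0, n1, n3, n4, n5, n6, n7}

{n0, n1, n3, n4, n5, n6, n7}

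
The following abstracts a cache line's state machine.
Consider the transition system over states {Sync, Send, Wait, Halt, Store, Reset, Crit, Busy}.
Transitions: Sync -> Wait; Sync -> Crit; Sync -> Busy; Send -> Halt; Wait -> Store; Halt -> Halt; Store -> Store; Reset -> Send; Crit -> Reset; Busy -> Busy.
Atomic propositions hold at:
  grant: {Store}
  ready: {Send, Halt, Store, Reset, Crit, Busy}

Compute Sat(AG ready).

{Send, Halt, Store, Reset, Crit, Busy}

AG ready: greatest fixpoint, start Z0 = {Send, Halt, Store, Reset, Crit, Busy}, keep only states in Sat with every successor in Z. Already a fixed point.
Sat(AG ready) = {Send, Halt, Store, Reset, Crit, Busy}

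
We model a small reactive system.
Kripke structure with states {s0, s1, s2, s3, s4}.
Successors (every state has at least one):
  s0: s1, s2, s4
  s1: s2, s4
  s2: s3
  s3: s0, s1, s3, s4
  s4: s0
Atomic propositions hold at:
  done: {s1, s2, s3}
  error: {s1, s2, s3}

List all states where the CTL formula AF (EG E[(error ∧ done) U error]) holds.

Sat(error ∧ done) = {s1, s2, s3}
E[(error ∧ done) U error]: least fixpoint, start Z0 = Sat(error) = {s1, s2, s3}, add states in Sat(error ∧ done) with some successor in Z. Already a fixed point.
Sat(E[(error ∧ done) U error]) = {s1, s2, s3}
EG E[(error ∧ done) U error]: greatest fixpoint, start Z0 = {s1, s2, s3}, keep only states in Sat with some successor in Z. Already a fixed point.
Sat(EG E[(error ∧ done) U error]) = {s1, s2, s3}
AF (EG E[(error ∧ done) U error]): least fixpoint, start Z0 = {s1, s2, s3}, add states with every successor in Z. Already a fixed point.
Sat(AF (EG E[(error ∧ done) U error])) = {s1, s2, s3}

{s1, s2, s3}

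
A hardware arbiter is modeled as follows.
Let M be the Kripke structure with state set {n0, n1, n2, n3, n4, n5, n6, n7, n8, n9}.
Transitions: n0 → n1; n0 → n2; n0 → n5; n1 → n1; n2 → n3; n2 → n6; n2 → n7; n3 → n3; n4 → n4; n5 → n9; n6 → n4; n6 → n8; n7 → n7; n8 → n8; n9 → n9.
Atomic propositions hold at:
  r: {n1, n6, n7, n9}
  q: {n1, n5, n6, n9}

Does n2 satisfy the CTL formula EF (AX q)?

No

Sat(AX q) = {s : every successor in {n1, n5, n6, n9}} = {n1, n5, n9}
EF (AX q): least fixpoint, start Z0 = {n1, n5, n9}, add states with some successor in Z. Z1 = {n0, n1, n5, n9}; fixed.
Sat(EF (AX q)) = {n0, n1, n5, n9}
n2 ∉ Sat(EF (AX q)) = {n0, n1, n5, n9}, so the formula does not hold at n2.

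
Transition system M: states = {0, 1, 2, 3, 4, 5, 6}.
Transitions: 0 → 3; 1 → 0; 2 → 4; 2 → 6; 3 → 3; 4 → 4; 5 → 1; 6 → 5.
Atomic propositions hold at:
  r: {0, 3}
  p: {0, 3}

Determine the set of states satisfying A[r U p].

{0, 3}

A[r U p]: least fixpoint, start Z0 = Sat(p) = {0, 3}, add states in Sat(r) with every successor in Z. Already a fixed point.
Sat(A[r U p]) = {0, 3}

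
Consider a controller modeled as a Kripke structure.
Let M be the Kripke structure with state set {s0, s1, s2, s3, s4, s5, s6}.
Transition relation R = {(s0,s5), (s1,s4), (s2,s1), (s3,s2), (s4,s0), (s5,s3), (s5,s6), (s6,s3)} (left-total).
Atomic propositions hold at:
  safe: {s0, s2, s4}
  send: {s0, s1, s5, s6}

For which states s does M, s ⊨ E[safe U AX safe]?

{s1, s2, s3, s4}

Sat(AX safe) = {s : every successor in {s0, s2, s4}} = {s1, s3, s4}
E[safe U AX safe]: least fixpoint, start Z0 = Sat(AX safe) = {s1, s3, s4}, add states in Sat(safe) with some successor in Z. Z1 = {s1, s2, s3, s4}; fixed.
Sat(E[safe U AX safe]) = {s1, s2, s3, s4}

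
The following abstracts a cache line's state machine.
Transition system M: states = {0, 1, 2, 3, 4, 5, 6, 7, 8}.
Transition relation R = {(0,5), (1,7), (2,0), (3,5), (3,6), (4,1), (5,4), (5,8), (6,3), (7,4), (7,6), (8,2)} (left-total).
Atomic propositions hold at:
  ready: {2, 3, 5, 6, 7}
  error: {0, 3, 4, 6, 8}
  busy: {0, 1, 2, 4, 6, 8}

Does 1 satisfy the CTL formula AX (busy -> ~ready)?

Yes

Sat(~ready) = {0, 1, 4, 8}
Sat(busy -> ~ready) = {0, 1, 3, 4, 5, 7, 8}
Sat(AX (busy -> ~ready)) = {s : every successor in {0, 1, 3, 4, 5, 7, 8}} = {0, 1, 2, 4, 5, 6}
1 ∈ Sat(AX (busy -> ~ready)) = {0, 1, 2, 4, 5, 6}, so the formula holds at 1.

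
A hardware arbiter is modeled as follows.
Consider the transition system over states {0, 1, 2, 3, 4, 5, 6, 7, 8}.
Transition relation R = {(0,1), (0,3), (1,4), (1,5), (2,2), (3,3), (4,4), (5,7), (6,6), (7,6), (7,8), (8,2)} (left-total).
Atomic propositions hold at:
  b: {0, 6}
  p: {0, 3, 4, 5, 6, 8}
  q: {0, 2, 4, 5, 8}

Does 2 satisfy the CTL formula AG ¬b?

Yes

Sat(¬b) = {1, 2, 3, 4, 5, 7, 8}
AG ¬b: greatest fixpoint, start Z0 = {1, 2, 3, 4, 5, 7, 8}, keep only states in Sat with every successor in Z. Z1 = {1, 2, 3, 4, 5, 8}; Z2 = {1, 2, 3, 4, 8}; Z3 = {2, 3, 4, 8}; fixed.
Sat(AG ¬b) = {2, 3, 4, 8}
2 ∈ Sat(AG ¬b) = {2, 3, 4, 8}, so the formula holds at 2.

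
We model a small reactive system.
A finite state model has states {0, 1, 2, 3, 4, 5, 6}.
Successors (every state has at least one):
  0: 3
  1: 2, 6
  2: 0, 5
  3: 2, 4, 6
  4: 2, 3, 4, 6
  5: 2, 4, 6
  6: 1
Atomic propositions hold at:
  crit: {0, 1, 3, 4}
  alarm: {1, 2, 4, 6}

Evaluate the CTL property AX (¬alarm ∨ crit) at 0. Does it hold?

Yes

Sat(¬alarm) = {0, 3, 5}
Sat(¬alarm ∨ crit) = {0, 1, 3, 4, 5}
Sat(AX (¬alarm ∨ crit)) = {s : every successor in {0, 1, 3, 4, 5}} = {0, 2, 6}
0 ∈ Sat(AX (¬alarm ∨ crit)) = {0, 2, 6}, so the formula holds at 0.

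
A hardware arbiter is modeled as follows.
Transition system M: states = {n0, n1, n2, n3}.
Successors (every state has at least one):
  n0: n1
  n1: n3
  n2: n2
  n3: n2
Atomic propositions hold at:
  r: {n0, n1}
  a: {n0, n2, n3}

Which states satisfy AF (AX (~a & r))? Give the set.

{n0}

Sat(~a) = {n1}
Sat(~a & r) = {n1}
Sat(AX (~a & r)) = {s : every successor in {n1}} = {n0}
AF (AX (~a & r)): least fixpoint, start Z0 = {n0}, add states with every successor in Z. Already a fixed point.
Sat(AF (AX (~a & r))) = {n0}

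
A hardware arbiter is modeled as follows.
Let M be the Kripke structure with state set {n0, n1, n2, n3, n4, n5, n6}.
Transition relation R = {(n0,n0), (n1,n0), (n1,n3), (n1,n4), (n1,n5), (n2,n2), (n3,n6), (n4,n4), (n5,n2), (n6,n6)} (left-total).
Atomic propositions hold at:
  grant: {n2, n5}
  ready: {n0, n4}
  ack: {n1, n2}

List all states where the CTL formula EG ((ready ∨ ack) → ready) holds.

Sat(ready ∨ ack) = {n0, n1, n2, n4}
Sat((ready ∨ ack) → ready) = {n0, n3, n4, n5, n6}
EG ((ready ∨ ack) → ready): greatest fixpoint, start Z0 = {n0, n3, n4, n5, n6}, keep only states in Sat with some successor in Z. Z1 = {n0, n3, n4, n6}; fixed.
Sat(EG ((ready ∨ ack) → ready)) = {n0, n3, n4, n6}

{n0, n3, n4, n6}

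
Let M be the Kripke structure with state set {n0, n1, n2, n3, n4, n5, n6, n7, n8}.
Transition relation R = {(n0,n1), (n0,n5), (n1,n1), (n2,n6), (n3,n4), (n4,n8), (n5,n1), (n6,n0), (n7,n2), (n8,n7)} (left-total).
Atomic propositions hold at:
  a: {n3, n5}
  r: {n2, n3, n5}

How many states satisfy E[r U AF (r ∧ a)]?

Sat(r ∧ a) = {n3, n5}
AF (r ∧ a): least fixpoint, start Z0 = {n3, n5}, add states with every successor in Z. Already a fixed point.
Sat(AF (r ∧ a)) = {n3, n5}
E[r U AF (r ∧ a)]: least fixpoint, start Z0 = Sat(AF (r ∧ a)) = {n3, n5}, add states in Sat(r) with some successor in Z. Already a fixed point.
Sat(E[r U AF (r ∧ a)]) = {n3, n5}
|Sat(E[r U AF (r ∧ a)])| = |{n3, n5}| = 2.

2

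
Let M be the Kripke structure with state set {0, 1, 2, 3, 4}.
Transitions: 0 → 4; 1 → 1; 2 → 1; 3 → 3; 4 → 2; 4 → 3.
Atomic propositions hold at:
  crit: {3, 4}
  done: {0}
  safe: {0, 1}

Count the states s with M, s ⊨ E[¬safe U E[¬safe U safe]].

Sat(¬safe) = {2, 3, 4}
E[¬safe U safe]: least fixpoint, start Z0 = Sat(safe) = {0, 1}, add states in Sat(¬safe) with some successor in Z. Z1 = {0, 1, 2}; Z2 = {0, 1, 2, 4}; fixed.
Sat(E[¬safe U safe]) = {0, 1, 2, 4}
E[¬safe U E[¬safe U safe]]: least fixpoint, start Z0 = Sat(E[¬safe U safe]) = {0, 1, 2, 4}, add states in Sat(¬safe) with some successor in Z. Already a fixed point.
Sat(E[¬safe U E[¬safe U safe]]) = {0, 1, 2, 4}
|Sat(E[¬safe U E[¬safe U safe]])| = |{0, 1, 2, 4}| = 4.

4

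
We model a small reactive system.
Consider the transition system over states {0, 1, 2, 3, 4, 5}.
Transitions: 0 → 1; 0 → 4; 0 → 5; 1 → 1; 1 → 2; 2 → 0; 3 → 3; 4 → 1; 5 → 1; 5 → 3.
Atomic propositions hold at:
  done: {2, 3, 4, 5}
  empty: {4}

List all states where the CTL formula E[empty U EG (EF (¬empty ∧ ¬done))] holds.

{0, 1, 2, 4, 5}

Sat(¬empty) = {0, 1, 2, 3, 5}
Sat(¬done) = {0, 1}
Sat(¬empty ∧ ¬done) = {0, 1}
EF (¬empty ∧ ¬done): least fixpoint, start Z0 = {0, 1}, add states with some successor in Z. Z1 = {0, 1, 2, 4, 5}; fixed.
Sat(EF (¬empty ∧ ¬done)) = {0, 1, 2, 4, 5}
EG (EF (¬empty ∧ ¬done)): greatest fixpoint, start Z0 = {0, 1, 2, 4, 5}, keep only states in Sat with some successor in Z. Already a fixed point.
Sat(EG (EF (¬empty ∧ ¬done))) = {0, 1, 2, 4, 5}
E[empty U EG (EF (¬empty ∧ ¬done))]: least fixpoint, start Z0 = Sat(EG (EF (¬empty ∧ ¬done))) = {0, 1, 2, 4, 5}, add states in Sat(empty) with some successor in Z. Already a fixed point.
Sat(E[empty U EG (EF (¬empty ∧ ¬done))]) = {0, 1, 2, 4, 5}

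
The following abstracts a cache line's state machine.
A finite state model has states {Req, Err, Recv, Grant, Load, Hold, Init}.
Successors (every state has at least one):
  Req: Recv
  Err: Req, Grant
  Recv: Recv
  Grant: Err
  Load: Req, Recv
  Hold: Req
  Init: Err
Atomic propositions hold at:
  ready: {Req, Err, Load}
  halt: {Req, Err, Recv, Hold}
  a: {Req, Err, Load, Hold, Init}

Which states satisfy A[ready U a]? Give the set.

A[ready U a]: least fixpoint, start Z0 = Sat(a) = {Req, Err, Load, Hold, Init}, add states in Sat(ready) with every successor in Z. Already a fixed point.
Sat(A[ready U a]) = {Req, Err, Load, Hold, Init}

{Req, Err, Load, Hold, Init}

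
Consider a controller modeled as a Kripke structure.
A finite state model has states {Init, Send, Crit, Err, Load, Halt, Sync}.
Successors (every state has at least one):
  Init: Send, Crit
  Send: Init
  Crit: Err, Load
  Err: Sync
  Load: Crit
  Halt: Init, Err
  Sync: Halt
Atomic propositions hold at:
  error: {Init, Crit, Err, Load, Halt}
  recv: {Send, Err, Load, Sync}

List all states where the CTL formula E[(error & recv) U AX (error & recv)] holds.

Sat(error & recv) = {Err, Load}
Sat(AX (error & recv)) = {s : every successor in {Err, Load}} = {Crit}
E[(error & recv) U AX (error & recv)]: least fixpoint, start Z0 = Sat(AX (error & recv)) = {Crit}, add states in Sat(error & recv) with some successor in Z. Z1 = {Crit, Load}; fixed.
Sat(E[(error & recv) U AX (error & recv)]) = {Crit, Load}

{Crit, Load}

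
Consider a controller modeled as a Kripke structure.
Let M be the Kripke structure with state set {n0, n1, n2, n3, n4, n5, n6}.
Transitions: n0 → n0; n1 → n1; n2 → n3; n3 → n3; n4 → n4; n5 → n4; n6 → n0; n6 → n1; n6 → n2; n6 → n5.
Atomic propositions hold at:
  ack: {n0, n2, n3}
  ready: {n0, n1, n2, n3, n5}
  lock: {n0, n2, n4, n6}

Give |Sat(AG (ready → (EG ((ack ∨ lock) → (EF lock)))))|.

Sat(ack ∨ lock) = {n0, n2, n3, n4, n6}
EF lock: least fixpoint, start Z0 = {n0, n2, n4, n6}, add states with some successor in Z. Z1 = {n0, n2, n4, n5, n6}; fixed.
Sat(EF lock) = {n0, n2, n4, n5, n6}
Sat((ack ∨ lock) → (EF lock)) = {n0, n1, n2, n4, n5, n6}
EG ((ack ∨ lock) → (EF lock)): greatest fixpoint, start Z0 = {n0, n1, n2, n4, n5, n6}, keep only states in Sat with some successor in Z. Z1 = {n0, n1, n4, n5, n6}; fixed.
Sat(EG ((ack ∨ lock) → (EF lock))) = {n0, n1, n4, n5, n6}
Sat(ready → (EG ((ack ∨ lock) → (EF lock)))) = {n0, n1, n4, n5, n6}
AG (ready → (EG ((ack ∨ lock) → (EF lock)))): greatest fixpoint, start Z0 = {n0, n1, n4, n5, n6}, keep only states in Sat with every successor in Z. Z1 = {n0, n1, n4, n5}; fixed.
Sat(AG (ready → (EG ((ack ∨ lock) → (EF lock))))) = {n0, n1, n4, n5}
|Sat(AG (ready → (EG ((ack ∨ lock) → (EF lock)))))| = |{n0, n1, n4, n5}| = 4.

4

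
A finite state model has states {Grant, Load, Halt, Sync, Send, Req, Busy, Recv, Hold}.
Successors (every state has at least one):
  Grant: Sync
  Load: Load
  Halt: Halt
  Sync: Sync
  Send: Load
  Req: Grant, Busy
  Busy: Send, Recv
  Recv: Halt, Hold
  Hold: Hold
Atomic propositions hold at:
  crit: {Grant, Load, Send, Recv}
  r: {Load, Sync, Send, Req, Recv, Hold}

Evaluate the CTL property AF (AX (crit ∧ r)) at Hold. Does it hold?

No

Sat(crit ∧ r) = {Load, Send, Recv}
Sat(AX (crit ∧ r)) = {s : every successor in {Load, Send, Recv}} = {Load, Send, Busy}
AF (AX (crit ∧ r)): least fixpoint, start Z0 = {Load, Send, Busy}, add states with every successor in Z. Already a fixed point.
Sat(AF (AX (crit ∧ r))) = {Load, Send, Busy}
Hold ∉ Sat(AF (AX (crit ∧ r))) = {Load, Send, Busy}, so the formula does not hold at Hold.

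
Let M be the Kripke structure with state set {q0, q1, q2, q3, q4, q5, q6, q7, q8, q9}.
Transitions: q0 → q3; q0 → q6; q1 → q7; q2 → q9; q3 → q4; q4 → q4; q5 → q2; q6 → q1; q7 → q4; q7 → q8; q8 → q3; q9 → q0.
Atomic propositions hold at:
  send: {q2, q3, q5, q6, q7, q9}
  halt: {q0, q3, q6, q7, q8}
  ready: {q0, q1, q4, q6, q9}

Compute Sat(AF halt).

{q0, q1, q2, q3, q5, q6, q7, q8, q9}

AF halt: least fixpoint, start Z0 = {q0, q3, q6, q7, q8}, add states with every successor in Z. Z1 = {q0, q1, q3, q6, q7, q8, q9}; Z2 = {q0, q1, q2, q3, q6, q7, q8, q9}; Z3 = {q0, q1, q2, q3, q5, q6, q7, q8, q9}; fixed.
Sat(AF halt) = {q0, q1, q2, q3, q5, q6, q7, q8, q9}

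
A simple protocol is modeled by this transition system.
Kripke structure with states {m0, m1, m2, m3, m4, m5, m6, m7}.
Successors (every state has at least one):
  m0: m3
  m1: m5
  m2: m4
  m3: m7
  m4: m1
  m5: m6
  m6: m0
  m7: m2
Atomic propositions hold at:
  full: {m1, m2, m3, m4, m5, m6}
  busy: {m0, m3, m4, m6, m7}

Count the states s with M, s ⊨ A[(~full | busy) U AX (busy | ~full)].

6

Sat(~full) = {m0, m7}
Sat(~full | busy) = {m0, m3, m4, m6, m7}
Sat(busy | ~full) = {m0, m3, m4, m6, m7}
Sat(AX (busy | ~full)) = {s : every successor in {m0, m3, m4, m6, m7}} = {m0, m2, m3, m5, m6}
A[(~full | busy) U AX (busy | ~full)]: least fixpoint, start Z0 = Sat(AX (busy | ~full)) = {m0, m2, m3, m5, m6}, add states in Sat(~full | busy) with every successor in Z. Z1 = {m0, m2, m3, m5, m6, m7}; fixed.
Sat(A[(~full | busy) U AX (busy | ~full)]) = {m0, m2, m3, m5, m6, m7}
|Sat(A[(~full | busy) U AX (busy | ~full)])| = |{m0, m2, m3, m5, m6, m7}| = 6.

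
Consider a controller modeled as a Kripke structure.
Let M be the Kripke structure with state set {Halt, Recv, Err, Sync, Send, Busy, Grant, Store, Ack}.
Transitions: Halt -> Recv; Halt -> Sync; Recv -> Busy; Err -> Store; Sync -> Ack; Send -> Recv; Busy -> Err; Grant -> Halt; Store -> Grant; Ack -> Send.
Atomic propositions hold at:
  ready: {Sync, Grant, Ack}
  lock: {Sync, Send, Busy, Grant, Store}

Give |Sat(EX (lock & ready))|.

2

Sat(lock & ready) = {Sync, Grant}
Sat(EX (lock & ready)) = {s : some successor in {Sync, Grant}} = {Halt, Store}
|Sat(EX (lock & ready))| = |{Halt, Store}| = 2.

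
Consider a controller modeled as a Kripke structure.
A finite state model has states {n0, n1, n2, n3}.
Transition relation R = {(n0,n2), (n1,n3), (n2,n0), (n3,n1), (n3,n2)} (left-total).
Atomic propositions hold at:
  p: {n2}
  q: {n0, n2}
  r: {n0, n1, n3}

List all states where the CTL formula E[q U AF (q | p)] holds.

{n0, n2}

Sat(q | p) = {n0, n2}
AF (q | p): least fixpoint, start Z0 = {n0, n2}, add states with every successor in Z. Already a fixed point.
Sat(AF (q | p)) = {n0, n2}
E[q U AF (q | p)]: least fixpoint, start Z0 = Sat(AF (q | p)) = {n0, n2}, add states in Sat(q) with some successor in Z. Already a fixed point.
Sat(E[q U AF (q | p)]) = {n0, n2}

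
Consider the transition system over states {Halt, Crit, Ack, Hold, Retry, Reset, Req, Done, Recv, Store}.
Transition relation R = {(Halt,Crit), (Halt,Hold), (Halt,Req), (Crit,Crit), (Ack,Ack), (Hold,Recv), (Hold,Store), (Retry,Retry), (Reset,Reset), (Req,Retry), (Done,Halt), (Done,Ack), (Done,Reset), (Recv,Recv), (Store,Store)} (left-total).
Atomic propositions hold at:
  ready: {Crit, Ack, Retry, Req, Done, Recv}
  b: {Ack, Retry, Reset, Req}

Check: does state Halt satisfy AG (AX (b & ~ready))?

No

Sat(~ready) = {Halt, Hold, Reset, Store}
Sat(b & ~ready) = {Reset}
Sat(AX (b & ~ready)) = {s : every successor in {Reset}} = {Reset}
AG (AX (b & ~ready)): greatest fixpoint, start Z0 = {Reset}, keep only states in Sat with every successor in Z. Already a fixed point.
Sat(AG (AX (b & ~ready))) = {Reset}
Halt ∉ Sat(AG (AX (b & ~ready))) = {Reset}, so the formula does not hold at Halt.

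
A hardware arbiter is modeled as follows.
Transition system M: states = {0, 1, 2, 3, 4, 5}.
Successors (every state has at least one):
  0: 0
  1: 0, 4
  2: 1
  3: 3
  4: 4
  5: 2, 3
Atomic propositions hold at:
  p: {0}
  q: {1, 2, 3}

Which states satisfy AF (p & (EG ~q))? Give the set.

{0}

Sat(~q) = {0, 4, 5}
EG ~q: greatest fixpoint, start Z0 = {0, 4, 5}, keep only states in Sat with some successor in Z. Z1 = {0, 4}; fixed.
Sat(EG ~q) = {0, 4}
Sat(p & (EG ~q)) = {0}
AF (p & (EG ~q)): least fixpoint, start Z0 = {0}, add states with every successor in Z. Already a fixed point.
Sat(AF (p & (EG ~q))) = {0}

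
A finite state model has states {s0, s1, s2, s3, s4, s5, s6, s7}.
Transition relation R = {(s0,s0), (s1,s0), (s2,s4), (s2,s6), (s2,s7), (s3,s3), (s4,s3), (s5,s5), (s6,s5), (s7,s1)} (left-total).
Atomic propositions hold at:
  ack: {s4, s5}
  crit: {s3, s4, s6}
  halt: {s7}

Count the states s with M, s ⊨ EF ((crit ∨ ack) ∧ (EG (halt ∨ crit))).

3

Sat(crit ∨ ack) = {s3, s4, s5, s6}
Sat(halt ∨ crit) = {s3, s4, s6, s7}
EG (halt ∨ crit): greatest fixpoint, start Z0 = {s3, s4, s6, s7}, keep only states in Sat with some successor in Z. Z1 = {s3, s4}; fixed.
Sat(EG (halt ∨ crit)) = {s3, s4}
Sat((crit ∨ ack) ∧ (EG (halt ∨ crit))) = {s3, s4}
EF ((crit ∨ ack) ∧ (EG (halt ∨ crit))): least fixpoint, start Z0 = {s3, s4}, add states with some successor in Z. Z1 = {s2, s3, s4}; fixed.
Sat(EF ((crit ∨ ack) ∧ (EG (halt ∨ crit)))) = {s2, s3, s4}
|Sat(EF ((crit ∨ ack) ∧ (EG (halt ∨ crit))))| = |{s2, s3, s4}| = 3.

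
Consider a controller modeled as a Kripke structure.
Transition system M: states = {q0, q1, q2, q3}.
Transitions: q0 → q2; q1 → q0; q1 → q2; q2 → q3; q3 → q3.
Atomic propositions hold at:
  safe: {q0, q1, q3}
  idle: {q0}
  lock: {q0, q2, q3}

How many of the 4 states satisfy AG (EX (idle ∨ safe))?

Sat(idle ∨ safe) = {q0, q1, q3}
Sat(EX (idle ∨ safe)) = {s : some successor in {q0, q1, q3}} = {q1, q2, q3}
AG (EX (idle ∨ safe)): greatest fixpoint, start Z0 = {q1, q2, q3}, keep only states in Sat with every successor in Z. Z1 = {q2, q3}; fixed.
Sat(AG (EX (idle ∨ safe))) = {q2, q3}
|Sat(AG (EX (idle ∨ safe)))| = |{q2, q3}| = 2.

2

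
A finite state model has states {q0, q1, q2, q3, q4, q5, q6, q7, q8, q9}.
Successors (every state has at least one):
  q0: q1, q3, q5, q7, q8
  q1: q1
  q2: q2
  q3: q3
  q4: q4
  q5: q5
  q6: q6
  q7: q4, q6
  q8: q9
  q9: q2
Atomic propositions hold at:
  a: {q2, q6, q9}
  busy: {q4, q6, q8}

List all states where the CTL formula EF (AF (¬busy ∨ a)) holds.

{q0, q1, q2, q3, q5, q6, q7, q8, q9}

Sat(¬busy) = {q0, q1, q2, q3, q5, q7, q9}
Sat(¬busy ∨ a) = {q0, q1, q2, q3, q5, q6, q7, q9}
AF (¬busy ∨ a): least fixpoint, start Z0 = {q0, q1, q2, q3, q5, q6, q7, q9}, add states with every successor in Z. Z1 = {q0, q1, q2, q3, q5, q6, q7, q8, q9}; fixed.
Sat(AF (¬busy ∨ a)) = {q0, q1, q2, q3, q5, q6, q7, q8, q9}
EF (AF (¬busy ∨ a)): least fixpoint, start Z0 = {q0, q1, q2, q3, q5, q6, q7, q8, q9}, add states with some successor in Z. Already a fixed point.
Sat(EF (AF (¬busy ∨ a))) = {q0, q1, q2, q3, q5, q6, q7, q8, q9}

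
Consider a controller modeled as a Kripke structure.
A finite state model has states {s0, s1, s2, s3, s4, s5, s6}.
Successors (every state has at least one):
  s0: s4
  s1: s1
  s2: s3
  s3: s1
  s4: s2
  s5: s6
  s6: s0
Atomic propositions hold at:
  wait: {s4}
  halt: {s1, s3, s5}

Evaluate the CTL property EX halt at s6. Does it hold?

Sat(EX halt) = {s : some successor in {s1, s3, s5}} = {s1, s2, s3}
s6 ∉ Sat(EX halt) = {s1, s2, s3}, so the formula does not hold at s6.

No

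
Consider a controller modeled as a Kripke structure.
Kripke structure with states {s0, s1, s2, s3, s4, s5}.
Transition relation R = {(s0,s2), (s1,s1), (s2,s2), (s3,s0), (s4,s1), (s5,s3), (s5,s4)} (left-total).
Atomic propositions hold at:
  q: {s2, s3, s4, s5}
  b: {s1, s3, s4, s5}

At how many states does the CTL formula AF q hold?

AF q: least fixpoint, start Z0 = {s2, s3, s4, s5}, add states with every successor in Z. Z1 = {s0, s2, s3, s4, s5}; fixed.
Sat(AF q) = {s0, s2, s3, s4, s5}
|Sat(AF q)| = |{s0, s2, s3, s4, s5}| = 5.

5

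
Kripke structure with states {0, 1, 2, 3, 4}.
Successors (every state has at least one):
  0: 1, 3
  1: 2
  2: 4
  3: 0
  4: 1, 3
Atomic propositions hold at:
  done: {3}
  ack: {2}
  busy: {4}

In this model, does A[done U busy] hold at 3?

No

A[done U busy]: least fixpoint, start Z0 = Sat(busy) = {4}, add states in Sat(done) with every successor in Z. Already a fixed point.
Sat(A[done U busy]) = {4}
3 ∉ Sat(A[done U busy]) = {4}, so the formula does not hold at 3.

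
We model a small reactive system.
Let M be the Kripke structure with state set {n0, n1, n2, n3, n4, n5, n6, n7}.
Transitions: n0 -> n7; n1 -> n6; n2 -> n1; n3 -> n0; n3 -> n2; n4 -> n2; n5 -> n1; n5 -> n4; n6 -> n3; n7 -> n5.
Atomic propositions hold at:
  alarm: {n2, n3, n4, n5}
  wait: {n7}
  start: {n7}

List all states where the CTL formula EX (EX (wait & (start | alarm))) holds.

Sat(start | alarm) = {n2, n3, n4, n5, n7}
Sat(wait & (start | alarm)) = {n7}
Sat(EX (wait & (start | alarm))) = {s : some successor in {n7}} = {n0}
Sat(EX (EX (wait & (start | alarm)))) = {s : some successor in {n0}} = {n3}

{n3}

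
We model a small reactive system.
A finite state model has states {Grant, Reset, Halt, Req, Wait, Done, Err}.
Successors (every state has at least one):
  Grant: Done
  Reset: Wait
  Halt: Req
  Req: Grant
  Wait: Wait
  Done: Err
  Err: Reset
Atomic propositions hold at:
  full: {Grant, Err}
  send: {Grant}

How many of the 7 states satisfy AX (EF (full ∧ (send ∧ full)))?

Sat(send ∧ full) = {Grant}
Sat(full ∧ (send ∧ full)) = {Grant}
EF (full ∧ (send ∧ full)): least fixpoint, start Z0 = {Grant}, add states with some successor in Z. Z1 = {Grant, Req}; Z2 = {Grant, Halt, Req}; fixed.
Sat(EF (full ∧ (send ∧ full))) = {Grant, Halt, Req}
Sat(AX (EF (full ∧ (send ∧ full)))) = {s : every successor in {Grant, Halt, Req}} = {Halt, Req}
|Sat(AX (EF (full ∧ (send ∧ full))))| = |{Halt, Req}| = 2.

2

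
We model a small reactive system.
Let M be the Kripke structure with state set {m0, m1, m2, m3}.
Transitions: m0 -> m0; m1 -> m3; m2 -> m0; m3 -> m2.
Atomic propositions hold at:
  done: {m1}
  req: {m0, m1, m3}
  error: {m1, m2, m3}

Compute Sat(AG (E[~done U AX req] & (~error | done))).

{m0}

Sat(~done) = {m0, m2, m3}
Sat(AX req) = {s : every successor in {m0, m1, m3}} = {m0, m1, m2}
E[~done U AX req]: least fixpoint, start Z0 = Sat(AX req) = {m0, m1, m2}, add states in Sat(~done) with some successor in Z. Z1 = {m0, m1, m2, m3}; fixed.
Sat(E[~done U AX req]) = {m0, m1, m2, m3}
Sat(~error) = {m0}
Sat(~error | done) = {m0, m1}
Sat(E[~done U AX req] & (~error | done)) = {m0, m1}
AG (E[~done U AX req] & (~error | done)): greatest fixpoint, start Z0 = {m0, m1}, keep only states in Sat with every successor in Z. Z1 = {m0}; fixed.
Sat(AG (E[~done U AX req] & (~error | done))) = {m0}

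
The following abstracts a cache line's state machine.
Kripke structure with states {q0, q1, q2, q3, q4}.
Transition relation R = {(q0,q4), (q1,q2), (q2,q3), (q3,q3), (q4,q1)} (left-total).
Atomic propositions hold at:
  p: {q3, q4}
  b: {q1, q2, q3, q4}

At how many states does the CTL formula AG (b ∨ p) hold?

4

Sat(b ∨ p) = {q1, q2, q3, q4}
AG (b ∨ p): greatest fixpoint, start Z0 = {q1, q2, q3, q4}, keep only states in Sat with every successor in Z. Already a fixed point.
Sat(AG (b ∨ p)) = {q1, q2, q3, q4}
|Sat(AG (b ∨ p))| = |{q1, q2, q3, q4}| = 4.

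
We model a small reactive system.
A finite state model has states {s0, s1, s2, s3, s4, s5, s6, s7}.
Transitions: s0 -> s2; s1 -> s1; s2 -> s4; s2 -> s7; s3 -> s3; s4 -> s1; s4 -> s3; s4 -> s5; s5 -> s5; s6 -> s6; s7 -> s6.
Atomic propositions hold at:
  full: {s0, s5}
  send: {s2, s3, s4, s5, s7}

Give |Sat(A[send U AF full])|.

2

AF full: least fixpoint, start Z0 = {s0, s5}, add states with every successor in Z. Already a fixed point.
Sat(AF full) = {s0, s5}
A[send U AF full]: least fixpoint, start Z0 = Sat(AF full) = {s0, s5}, add states in Sat(send) with every successor in Z. Already a fixed point.
Sat(A[send U AF full]) = {s0, s5}
|Sat(A[send U AF full])| = |{s0, s5}| = 2.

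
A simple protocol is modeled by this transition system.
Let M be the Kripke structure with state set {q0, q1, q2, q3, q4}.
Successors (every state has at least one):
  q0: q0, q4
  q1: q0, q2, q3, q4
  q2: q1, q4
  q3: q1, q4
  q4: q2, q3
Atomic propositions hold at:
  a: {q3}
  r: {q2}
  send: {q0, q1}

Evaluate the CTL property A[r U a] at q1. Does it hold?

A[r U a]: least fixpoint, start Z0 = Sat(a) = {q3}, add states in Sat(r) with every successor in Z. Already a fixed point.
Sat(A[r U a]) = {q3}
q1 ∉ Sat(A[r U a]) = {q3}, so the formula does not hold at q1.

No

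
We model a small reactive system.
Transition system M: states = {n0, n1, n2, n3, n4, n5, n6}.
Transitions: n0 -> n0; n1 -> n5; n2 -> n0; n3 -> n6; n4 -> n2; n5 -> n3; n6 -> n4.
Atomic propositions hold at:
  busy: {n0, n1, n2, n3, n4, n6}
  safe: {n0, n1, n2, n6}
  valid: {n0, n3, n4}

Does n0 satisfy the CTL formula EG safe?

EG safe: greatest fixpoint, start Z0 = {n0, n1, n2, n6}, keep only states in Sat with some successor in Z. Z1 = {n0, n2}; fixed.
Sat(EG safe) = {n0, n2}
n0 ∈ Sat(EG safe) = {n0, n2}, so the formula holds at n0.

Yes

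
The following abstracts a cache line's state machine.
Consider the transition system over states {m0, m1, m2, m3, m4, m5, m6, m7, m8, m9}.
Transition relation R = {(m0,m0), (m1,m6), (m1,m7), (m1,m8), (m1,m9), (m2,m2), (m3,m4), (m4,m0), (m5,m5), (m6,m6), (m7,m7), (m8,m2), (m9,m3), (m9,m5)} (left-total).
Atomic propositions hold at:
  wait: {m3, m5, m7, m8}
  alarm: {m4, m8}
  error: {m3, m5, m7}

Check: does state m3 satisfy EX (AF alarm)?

AF alarm: least fixpoint, start Z0 = {m4, m8}, add states with every successor in Z. Z1 = {m3, m4, m8}; fixed.
Sat(AF alarm) = {m3, m4, m8}
Sat(EX (AF alarm)) = {s : some successor in {m3, m4, m8}} = {m1, m3, m9}
m3 ∈ Sat(EX (AF alarm)) = {m1, m3, m9}, so the formula holds at m3.

Yes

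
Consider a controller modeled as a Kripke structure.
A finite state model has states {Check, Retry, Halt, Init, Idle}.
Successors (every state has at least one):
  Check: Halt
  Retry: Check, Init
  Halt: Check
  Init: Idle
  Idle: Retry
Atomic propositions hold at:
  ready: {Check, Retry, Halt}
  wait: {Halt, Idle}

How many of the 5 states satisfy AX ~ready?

Sat(~ready) = {Init, Idle}
Sat(AX ~ready) = {s : every successor in {Init, Idle}} = {Init}
|Sat(AX ~ready)| = |{Init}| = 1.

1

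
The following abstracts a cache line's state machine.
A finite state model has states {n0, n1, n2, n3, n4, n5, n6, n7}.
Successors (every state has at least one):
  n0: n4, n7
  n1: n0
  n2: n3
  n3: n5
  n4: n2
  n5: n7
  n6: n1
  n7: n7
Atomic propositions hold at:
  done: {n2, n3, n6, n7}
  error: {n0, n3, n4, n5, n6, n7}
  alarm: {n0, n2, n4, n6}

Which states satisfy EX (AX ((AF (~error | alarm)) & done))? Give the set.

Sat(~error) = {n1, n2}
Sat(~error | alarm) = {n0, n1, n2, n4, n6}
AF (~error | alarm): least fixpoint, start Z0 = {n0, n1, n2, n4, n6}, add states with every successor in Z. Already a fixed point.
Sat(AF (~error | alarm)) = {n0, n1, n2, n4, n6}
Sat((AF (~error | alarm)) & done) = {n2, n6}
Sat(AX ((AF (~error | alarm)) & done)) = {s : every successor in {n2, n6}} = {n4}
Sat(EX (AX ((AF (~error | alarm)) & done))) = {s : some successor in {n4}} = {n0}

{n0}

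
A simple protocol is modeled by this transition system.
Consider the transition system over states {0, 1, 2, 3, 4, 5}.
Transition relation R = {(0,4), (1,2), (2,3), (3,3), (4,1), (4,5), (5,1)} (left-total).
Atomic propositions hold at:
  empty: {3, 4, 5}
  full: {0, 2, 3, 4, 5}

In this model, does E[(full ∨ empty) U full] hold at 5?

Yes

Sat(full ∨ empty) = {0, 2, 3, 4, 5}
E[(full ∨ empty) U full]: least fixpoint, start Z0 = Sat(full) = {0, 2, 3, 4, 5}, add states in Sat(full ∨ empty) with some successor in Z. Already a fixed point.
Sat(E[(full ∨ empty) U full]) = {0, 2, 3, 4, 5}
5 ∈ Sat(E[(full ∨ empty) U full]) = {0, 2, 3, 4, 5}, so the formula holds at 5.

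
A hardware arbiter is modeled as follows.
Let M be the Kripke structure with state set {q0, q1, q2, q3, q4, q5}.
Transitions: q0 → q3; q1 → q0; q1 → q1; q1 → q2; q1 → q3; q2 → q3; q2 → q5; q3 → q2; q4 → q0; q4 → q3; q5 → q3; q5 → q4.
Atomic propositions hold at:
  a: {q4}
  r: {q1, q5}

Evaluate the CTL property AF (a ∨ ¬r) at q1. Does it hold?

No

Sat(¬r) = {q0, q2, q3, q4}
Sat(a ∨ ¬r) = {q0, q2, q3, q4}
AF (a ∨ ¬r): least fixpoint, start Z0 = {q0, q2, q3, q4}, add states with every successor in Z. Z1 = {q0, q2, q3, q4, q5}; fixed.
Sat(AF (a ∨ ¬r)) = {q0, q2, q3, q4, q5}
q1 ∉ Sat(AF (a ∨ ¬r)) = {q0, q2, q3, q4, q5}, so the formula does not hold at q1.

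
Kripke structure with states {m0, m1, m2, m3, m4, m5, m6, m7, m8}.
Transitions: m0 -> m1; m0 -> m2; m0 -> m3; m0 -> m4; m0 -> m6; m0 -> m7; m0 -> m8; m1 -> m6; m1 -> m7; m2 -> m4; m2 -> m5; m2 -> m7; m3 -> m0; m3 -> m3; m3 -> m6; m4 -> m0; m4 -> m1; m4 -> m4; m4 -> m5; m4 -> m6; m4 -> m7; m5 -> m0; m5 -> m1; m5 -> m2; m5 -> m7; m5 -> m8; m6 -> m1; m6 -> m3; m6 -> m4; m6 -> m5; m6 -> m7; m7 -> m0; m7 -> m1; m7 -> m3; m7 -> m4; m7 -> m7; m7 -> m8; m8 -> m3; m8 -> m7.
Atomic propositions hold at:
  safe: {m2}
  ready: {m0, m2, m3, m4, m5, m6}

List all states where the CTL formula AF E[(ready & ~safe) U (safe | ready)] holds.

{m0, m2, m3, m4, m5, m6}

Sat(~safe) = {m0, m1, m3, m4, m5, m6, m7, m8}
Sat(ready & ~safe) = {m0, m3, m4, m5, m6}
Sat(safe | ready) = {m0, m2, m3, m4, m5, m6}
E[(ready & ~safe) U (safe | ready)]: least fixpoint, start Z0 = Sat((safe | ready)) = {m0, m2, m3, m4, m5, m6}, add states in Sat(ready & ~safe) with some successor in Z. Already a fixed point.
Sat(E[(ready & ~safe) U (safe | ready)]) = {m0, m2, m3, m4, m5, m6}
AF E[(ready & ~safe) U (safe | ready)]: least fixpoint, start Z0 = {m0, m2, m3, m4, m5, m6}, add states with every successor in Z. Already a fixed point.
Sat(AF E[(ready & ~safe) U (safe | ready)]) = {m0, m2, m3, m4, m5, m6}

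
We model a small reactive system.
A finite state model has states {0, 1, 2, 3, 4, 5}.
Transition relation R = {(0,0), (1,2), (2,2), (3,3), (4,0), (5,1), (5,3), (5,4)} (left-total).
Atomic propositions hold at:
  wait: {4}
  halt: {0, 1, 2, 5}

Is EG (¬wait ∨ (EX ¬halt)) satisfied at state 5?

Sat(¬wait) = {0, 1, 2, 3, 5}
Sat(¬halt) = {3, 4}
Sat(EX ¬halt) = {s : some successor in {3, 4}} = {3, 5}
Sat(¬wait ∨ (EX ¬halt)) = {0, 1, 2, 3, 5}
EG (¬wait ∨ (EX ¬halt)): greatest fixpoint, start Z0 = {0, 1, 2, 3, 5}, keep only states in Sat with some successor in Z. Already a fixed point.
Sat(EG (¬wait ∨ (EX ¬halt))) = {0, 1, 2, 3, 5}
5 ∈ Sat(EG (¬wait ∨ (EX ¬halt))) = {0, 1, 2, 3, 5}, so the formula holds at 5.

Yes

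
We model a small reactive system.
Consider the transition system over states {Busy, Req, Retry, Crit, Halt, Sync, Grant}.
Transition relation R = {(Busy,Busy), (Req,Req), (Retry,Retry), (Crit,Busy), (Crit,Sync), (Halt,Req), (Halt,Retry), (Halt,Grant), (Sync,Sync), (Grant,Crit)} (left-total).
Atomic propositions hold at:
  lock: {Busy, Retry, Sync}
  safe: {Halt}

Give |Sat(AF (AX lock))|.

5

Sat(AX lock) = {s : every successor in {Busy, Retry, Sync}} = {Busy, Retry, Crit, Sync}
AF (AX lock): least fixpoint, start Z0 = {Busy, Retry, Crit, Sync}, add states with every successor in Z. Z1 = {Busy, Retry, Crit, Sync, Grant}; fixed.
Sat(AF (AX lock)) = {Busy, Retry, Crit, Sync, Grant}
|Sat(AF (AX lock))| = |{Busy, Retry, Crit, Sync, Grant}| = 5.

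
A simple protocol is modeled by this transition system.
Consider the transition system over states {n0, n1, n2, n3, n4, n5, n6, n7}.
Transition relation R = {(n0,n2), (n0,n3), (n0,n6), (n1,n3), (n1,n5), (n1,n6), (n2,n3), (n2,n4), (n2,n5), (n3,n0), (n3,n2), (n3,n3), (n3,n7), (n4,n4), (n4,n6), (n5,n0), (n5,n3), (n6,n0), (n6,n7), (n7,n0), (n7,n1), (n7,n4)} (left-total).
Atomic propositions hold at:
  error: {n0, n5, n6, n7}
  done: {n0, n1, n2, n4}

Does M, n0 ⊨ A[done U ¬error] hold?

No

Sat(¬error) = {n1, n2, n3, n4}
A[done U ¬error]: least fixpoint, start Z0 = Sat(¬error) = {n1, n2, n3, n4}, add states in Sat(done) with every successor in Z. Already a fixed point.
Sat(A[done U ¬error]) = {n1, n2, n3, n4}
n0 ∉ Sat(A[done U ¬error]) = {n1, n2, n3, n4}, so the formula does not hold at n0.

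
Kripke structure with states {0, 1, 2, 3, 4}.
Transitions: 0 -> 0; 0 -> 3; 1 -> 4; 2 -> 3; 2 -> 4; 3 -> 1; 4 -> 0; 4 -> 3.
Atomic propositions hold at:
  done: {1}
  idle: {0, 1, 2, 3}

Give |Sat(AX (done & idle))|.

Sat(done & idle) = {1}
Sat(AX (done & idle)) = {s : every successor in {1}} = {3}
|Sat(AX (done & idle))| = |{3}| = 1.

1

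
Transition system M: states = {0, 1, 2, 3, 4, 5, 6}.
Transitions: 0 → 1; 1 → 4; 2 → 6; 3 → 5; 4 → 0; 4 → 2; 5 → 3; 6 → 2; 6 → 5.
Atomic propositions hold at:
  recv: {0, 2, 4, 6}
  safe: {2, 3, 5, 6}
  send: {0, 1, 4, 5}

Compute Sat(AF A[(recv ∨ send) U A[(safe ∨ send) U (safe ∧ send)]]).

{3, 5}

Sat(recv ∨ send) = {0, 1, 2, 4, 5, 6}
Sat(safe ∨ send) = {0, 1, 2, 3, 4, 5, 6}
Sat(safe ∧ send) = {5}
A[(safe ∨ send) U (safe ∧ send)]: least fixpoint, start Z0 = Sat((safe ∧ send)) = {5}, add states in Sat(safe ∨ send) with every successor in Z. Z1 = {3, 5}; fixed.
Sat(A[(safe ∨ send) U (safe ∧ send)]) = {3, 5}
A[(recv ∨ send) U A[(safe ∨ send) U (safe ∧ send)]]: least fixpoint, start Z0 = Sat(A[(safe ∨ send) U (safe ∧ send)]) = {3, 5}, add states in Sat(recv ∨ send) with every successor in Z. Already a fixed point.
Sat(A[(recv ∨ send) U A[(safe ∨ send) U (safe ∧ send)]]) = {3, 5}
AF A[(recv ∨ send) U A[(safe ∨ send) U (safe ∧ send)]]: least fixpoint, start Z0 = {3, 5}, add states with every successor in Z. Already a fixed point.
Sat(AF A[(recv ∨ send) U A[(safe ∨ send) U (safe ∧ send)]]) = {3, 5}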